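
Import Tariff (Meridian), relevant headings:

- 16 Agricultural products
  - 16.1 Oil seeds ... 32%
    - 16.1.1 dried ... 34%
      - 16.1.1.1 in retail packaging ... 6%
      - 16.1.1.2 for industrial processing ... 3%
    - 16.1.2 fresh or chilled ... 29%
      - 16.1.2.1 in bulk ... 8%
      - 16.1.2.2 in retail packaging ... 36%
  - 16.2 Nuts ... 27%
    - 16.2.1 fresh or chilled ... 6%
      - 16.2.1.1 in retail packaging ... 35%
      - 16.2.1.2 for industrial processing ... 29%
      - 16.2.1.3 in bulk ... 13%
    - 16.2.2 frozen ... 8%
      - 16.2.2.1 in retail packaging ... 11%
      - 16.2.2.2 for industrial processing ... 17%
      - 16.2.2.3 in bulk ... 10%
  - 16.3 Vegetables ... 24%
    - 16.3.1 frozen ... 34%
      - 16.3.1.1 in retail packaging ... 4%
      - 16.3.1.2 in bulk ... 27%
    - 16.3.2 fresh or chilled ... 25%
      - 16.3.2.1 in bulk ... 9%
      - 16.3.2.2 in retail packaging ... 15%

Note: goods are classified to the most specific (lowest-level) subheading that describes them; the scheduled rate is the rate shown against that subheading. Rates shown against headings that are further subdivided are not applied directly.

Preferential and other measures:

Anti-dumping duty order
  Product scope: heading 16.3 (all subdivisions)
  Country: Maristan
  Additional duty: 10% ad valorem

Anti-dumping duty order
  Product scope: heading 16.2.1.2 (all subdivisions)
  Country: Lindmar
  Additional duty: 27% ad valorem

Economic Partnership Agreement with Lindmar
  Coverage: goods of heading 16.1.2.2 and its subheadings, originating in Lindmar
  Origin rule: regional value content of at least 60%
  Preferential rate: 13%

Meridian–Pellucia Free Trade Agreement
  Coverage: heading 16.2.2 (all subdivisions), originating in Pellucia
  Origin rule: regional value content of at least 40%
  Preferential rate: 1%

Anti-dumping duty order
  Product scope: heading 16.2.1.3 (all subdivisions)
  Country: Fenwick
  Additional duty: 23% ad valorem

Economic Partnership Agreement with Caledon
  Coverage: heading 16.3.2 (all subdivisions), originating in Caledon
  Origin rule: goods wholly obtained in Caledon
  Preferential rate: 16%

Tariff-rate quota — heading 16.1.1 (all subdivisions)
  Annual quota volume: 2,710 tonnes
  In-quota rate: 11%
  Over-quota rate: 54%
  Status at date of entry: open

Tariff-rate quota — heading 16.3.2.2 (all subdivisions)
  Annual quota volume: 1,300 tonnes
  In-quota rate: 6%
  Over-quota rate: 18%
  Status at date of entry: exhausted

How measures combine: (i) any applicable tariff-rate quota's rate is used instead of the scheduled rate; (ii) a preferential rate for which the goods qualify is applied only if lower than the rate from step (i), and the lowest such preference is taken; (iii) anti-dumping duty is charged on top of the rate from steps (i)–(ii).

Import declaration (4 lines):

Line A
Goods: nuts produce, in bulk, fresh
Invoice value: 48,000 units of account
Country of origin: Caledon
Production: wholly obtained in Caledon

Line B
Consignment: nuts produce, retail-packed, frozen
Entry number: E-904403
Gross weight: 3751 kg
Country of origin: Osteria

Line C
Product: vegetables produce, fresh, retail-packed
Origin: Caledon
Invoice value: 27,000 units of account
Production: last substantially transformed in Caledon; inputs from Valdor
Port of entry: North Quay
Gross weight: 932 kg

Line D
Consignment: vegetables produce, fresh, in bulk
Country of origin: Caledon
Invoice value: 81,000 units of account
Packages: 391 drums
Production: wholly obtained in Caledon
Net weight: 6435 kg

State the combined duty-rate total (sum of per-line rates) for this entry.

Line A: nuts → 16.2; fresh → 16.2.1; in bulk → 16.2.1.3. Scheduled 13%. Caledon agreement on 16.3.2: 16.2.1.3 not covered. → 13%.
Line B: nuts → 16.2; frozen → 16.2.2; retail-packed → 16.2.2.1. Scheduled 11%. No special measure applies. → 11%.
Line C: vegetables → 16.3; fresh → 16.3.2; retail-packed → 16.3.2.2. Scheduled 15%. quota on 16.3.2.2 exhausted → over-quota 18%; Caledon agreement on 16.3.2: not wholly obtained. → 18%.
Line D: vegetables → 16.3; fresh → 16.3.2; in bulk → 16.3.2.1. Scheduled 9%. Caledon agreement on 16.3.2: wholly obtained → 16% available; preference 16% not lower than 9% → no reduction. → 9%.
Sum: 13% + 11% + 18% + 9% = 51%.

51%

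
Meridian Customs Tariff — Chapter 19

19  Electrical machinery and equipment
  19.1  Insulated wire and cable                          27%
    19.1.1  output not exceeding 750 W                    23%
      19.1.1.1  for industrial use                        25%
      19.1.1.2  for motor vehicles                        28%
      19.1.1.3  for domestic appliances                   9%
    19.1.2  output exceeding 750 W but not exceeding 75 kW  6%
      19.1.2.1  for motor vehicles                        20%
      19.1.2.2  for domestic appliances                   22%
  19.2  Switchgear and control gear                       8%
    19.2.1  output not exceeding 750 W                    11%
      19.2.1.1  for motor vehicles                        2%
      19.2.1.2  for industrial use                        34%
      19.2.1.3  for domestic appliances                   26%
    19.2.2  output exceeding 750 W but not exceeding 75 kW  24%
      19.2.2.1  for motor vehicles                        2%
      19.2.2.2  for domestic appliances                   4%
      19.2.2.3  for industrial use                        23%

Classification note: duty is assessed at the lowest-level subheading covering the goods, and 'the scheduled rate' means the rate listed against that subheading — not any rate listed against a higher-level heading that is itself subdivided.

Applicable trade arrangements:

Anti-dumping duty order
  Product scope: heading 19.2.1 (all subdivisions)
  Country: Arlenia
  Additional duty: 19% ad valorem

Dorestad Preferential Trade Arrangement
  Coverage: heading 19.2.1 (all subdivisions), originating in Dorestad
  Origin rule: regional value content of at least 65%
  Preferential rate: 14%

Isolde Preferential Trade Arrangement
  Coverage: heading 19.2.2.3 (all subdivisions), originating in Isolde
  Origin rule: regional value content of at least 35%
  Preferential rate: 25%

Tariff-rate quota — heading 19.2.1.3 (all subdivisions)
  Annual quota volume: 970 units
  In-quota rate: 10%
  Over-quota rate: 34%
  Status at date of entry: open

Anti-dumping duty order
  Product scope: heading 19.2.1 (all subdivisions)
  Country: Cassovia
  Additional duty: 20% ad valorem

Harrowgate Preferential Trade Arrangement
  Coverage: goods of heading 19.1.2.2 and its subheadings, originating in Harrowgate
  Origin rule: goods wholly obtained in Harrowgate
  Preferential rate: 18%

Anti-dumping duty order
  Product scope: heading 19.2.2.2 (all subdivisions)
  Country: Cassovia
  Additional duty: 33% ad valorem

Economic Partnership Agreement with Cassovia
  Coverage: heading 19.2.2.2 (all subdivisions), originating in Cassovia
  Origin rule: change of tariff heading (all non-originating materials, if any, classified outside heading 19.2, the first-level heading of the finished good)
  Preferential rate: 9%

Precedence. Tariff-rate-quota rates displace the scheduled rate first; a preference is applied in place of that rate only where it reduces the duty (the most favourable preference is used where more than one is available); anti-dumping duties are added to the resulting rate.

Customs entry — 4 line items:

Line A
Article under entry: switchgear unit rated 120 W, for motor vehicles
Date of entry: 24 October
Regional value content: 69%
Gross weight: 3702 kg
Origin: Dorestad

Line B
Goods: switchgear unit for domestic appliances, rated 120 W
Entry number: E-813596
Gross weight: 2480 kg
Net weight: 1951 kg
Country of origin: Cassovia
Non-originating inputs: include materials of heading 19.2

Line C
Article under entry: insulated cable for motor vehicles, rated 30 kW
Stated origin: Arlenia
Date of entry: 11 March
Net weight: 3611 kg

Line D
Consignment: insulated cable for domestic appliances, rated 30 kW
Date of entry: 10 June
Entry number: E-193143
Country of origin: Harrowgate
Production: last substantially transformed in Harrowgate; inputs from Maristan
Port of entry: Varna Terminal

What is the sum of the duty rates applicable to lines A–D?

74%

Line A: switchgear unit → 19.2; rated 120 W → 19.2.1; for motor vehicles → 19.2.1.1. Scheduled 2%. Dorestad agreement on 19.2.1: RVC ≥ 65% → 14% available; preference 14% not lower than 2% → no reduction. → 2%.
Line B: switchgear unit → 19.2; rated 120 W → 19.2.1; for domestic appliances → 19.2.1.3. Scheduled 26%. quota on 19.2.1.3 open → in-quota 10%; Cassovia agreement on 19.2.2.2: 19.2.1.3 not covered; anti-dumping (Cassovia, 19.2.1): +20%; total 10% + 20% = 30%. → 30%.
Line C: insulated cable → 19.1; rated 30 kW → 19.1.2; for motor vehicles → 19.1.2.1. Scheduled 20%. No special measure applies. → 20%.
Line D: insulated cable → 19.1; rated 30 kW → 19.1.2; for domestic appliances → 19.1.2.2. Scheduled 22%. Harrowgate agreement on 19.1.2.2: not wholly obtained. → 22%.
Sum: 2% + 30% + 20% + 22% = 74%.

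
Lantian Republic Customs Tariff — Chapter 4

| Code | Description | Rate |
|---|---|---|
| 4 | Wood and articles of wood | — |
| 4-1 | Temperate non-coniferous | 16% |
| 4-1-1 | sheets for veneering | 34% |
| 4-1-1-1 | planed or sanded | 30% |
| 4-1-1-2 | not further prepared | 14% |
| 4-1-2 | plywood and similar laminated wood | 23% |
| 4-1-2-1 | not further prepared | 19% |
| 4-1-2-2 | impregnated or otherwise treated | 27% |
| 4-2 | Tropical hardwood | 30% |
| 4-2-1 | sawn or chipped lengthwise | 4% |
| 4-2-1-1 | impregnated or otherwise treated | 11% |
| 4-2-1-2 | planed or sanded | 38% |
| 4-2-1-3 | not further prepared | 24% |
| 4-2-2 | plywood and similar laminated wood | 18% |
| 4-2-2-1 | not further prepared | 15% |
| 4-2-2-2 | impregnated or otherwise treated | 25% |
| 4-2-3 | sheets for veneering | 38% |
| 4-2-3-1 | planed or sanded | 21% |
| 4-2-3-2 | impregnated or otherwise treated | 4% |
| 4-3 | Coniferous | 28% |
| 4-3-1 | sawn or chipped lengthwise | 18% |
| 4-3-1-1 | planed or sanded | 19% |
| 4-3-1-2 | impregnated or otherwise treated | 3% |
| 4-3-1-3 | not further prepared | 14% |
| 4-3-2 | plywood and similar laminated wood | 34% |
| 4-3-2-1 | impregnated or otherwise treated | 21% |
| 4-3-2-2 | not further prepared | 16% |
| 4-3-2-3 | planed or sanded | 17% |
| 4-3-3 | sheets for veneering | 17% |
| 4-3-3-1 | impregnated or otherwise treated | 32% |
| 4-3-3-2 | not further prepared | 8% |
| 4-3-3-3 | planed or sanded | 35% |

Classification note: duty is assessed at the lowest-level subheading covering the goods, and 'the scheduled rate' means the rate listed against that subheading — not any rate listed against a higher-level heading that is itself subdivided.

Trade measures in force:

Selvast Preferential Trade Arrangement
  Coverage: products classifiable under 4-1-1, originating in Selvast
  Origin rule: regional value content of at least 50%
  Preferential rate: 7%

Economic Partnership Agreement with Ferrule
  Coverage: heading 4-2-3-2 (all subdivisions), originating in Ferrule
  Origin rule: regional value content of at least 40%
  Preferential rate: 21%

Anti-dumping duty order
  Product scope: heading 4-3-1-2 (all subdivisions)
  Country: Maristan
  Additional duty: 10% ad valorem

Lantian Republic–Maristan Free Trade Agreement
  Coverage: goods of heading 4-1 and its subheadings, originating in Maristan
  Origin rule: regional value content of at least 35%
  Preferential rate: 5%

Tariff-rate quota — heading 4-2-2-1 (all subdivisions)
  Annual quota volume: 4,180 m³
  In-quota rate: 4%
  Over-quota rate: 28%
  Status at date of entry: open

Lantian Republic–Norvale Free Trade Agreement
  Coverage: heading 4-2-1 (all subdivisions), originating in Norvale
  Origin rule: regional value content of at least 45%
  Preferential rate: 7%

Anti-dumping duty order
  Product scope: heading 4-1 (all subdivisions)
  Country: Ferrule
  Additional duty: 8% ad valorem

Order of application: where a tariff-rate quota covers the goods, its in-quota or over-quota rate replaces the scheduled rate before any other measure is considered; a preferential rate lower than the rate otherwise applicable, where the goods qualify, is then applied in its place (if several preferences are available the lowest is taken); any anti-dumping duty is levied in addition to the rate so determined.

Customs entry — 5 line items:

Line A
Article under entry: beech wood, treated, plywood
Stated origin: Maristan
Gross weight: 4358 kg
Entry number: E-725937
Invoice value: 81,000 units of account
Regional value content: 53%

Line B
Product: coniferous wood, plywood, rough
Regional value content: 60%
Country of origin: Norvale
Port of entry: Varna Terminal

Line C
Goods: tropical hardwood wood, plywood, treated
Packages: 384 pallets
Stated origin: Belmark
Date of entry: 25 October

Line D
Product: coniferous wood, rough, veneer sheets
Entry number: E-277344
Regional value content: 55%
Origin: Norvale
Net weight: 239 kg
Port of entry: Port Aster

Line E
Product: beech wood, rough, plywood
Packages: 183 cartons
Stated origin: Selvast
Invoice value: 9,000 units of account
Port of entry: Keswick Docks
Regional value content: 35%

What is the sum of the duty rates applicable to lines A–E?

Line A: beech → 4-1; plywood → 4-1-2; treated → 4-1-2-2. Scheduled 27%. Maristan agreement on 4-1: RVC ≥ 35% → 5% available; preferential 5%. → 5%.
Line B: coniferous → 4-3; plywood → 4-3-2; rough → 4-3-2-2. Scheduled 16%. Norvale agreement on 4-2-1: 4-3-2-2 not covered. → 16%.
Line C: tropical hardwood → 4-2; plywood → 4-2-2; treated → 4-2-2-2. Scheduled 25%. No special measure applies. → 25%.
Line D: coniferous → 4-3; veneer sheets → 4-3-3; rough → 4-3-3-2. Scheduled 8%. Norvale agreement on 4-2-1: 4-3-3-2 not covered. → 8%.
Line E: beech → 4-1; plywood → 4-1-2; rough → 4-1-2-1. Scheduled 19%. Selvast agreement on 4-1-1: 4-1-2-1 not covered. → 19%.
Sum: 5% + 16% + 25% + 8% + 19% = 73%.

73%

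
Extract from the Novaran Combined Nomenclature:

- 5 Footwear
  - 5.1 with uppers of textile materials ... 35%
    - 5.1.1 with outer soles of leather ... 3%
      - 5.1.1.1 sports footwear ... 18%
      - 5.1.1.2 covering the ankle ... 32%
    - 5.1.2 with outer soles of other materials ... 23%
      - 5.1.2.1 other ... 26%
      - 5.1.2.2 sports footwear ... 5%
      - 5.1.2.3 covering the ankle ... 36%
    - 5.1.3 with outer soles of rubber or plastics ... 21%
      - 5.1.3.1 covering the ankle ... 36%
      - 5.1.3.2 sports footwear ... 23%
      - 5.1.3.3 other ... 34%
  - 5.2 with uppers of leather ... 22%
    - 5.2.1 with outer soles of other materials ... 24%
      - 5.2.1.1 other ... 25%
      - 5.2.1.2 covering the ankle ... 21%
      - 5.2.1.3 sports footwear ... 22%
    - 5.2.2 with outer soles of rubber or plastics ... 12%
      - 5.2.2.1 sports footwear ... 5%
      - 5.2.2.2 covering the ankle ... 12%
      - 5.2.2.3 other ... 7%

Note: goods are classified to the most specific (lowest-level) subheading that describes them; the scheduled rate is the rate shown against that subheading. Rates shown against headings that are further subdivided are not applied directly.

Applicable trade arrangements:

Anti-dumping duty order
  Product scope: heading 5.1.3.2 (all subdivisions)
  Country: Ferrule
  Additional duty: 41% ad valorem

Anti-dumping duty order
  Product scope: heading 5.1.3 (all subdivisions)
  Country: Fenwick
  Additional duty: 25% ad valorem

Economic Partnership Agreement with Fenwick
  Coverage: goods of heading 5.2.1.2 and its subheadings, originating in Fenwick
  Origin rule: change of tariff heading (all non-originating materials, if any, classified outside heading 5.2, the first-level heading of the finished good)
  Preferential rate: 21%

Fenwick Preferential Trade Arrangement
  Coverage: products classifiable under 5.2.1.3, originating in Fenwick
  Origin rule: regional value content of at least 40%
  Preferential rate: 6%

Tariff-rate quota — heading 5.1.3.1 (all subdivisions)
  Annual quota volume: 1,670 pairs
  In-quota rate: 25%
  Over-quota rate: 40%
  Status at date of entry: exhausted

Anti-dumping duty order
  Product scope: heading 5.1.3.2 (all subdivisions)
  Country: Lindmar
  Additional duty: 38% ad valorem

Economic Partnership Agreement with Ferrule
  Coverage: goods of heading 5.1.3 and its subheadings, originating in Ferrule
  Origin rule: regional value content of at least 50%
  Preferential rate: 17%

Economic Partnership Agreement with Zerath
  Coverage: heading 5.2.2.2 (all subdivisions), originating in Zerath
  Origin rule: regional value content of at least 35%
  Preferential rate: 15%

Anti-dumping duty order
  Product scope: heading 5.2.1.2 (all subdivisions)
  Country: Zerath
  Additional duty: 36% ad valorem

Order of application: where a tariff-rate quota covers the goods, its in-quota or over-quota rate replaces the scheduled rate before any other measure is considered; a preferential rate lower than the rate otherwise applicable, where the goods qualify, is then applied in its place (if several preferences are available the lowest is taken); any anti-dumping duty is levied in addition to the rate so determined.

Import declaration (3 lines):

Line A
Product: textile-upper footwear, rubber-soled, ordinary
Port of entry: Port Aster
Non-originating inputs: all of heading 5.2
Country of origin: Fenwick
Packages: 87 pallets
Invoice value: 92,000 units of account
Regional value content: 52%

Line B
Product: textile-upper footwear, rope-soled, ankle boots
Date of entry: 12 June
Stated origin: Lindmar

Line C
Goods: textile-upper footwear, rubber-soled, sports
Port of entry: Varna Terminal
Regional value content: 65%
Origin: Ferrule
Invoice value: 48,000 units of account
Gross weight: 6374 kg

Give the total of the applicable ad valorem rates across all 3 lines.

153%

Line A: textile-upper → 5.1; rubber-soled → 5.1.3; ordinary → 5.1.3.3. Scheduled 34%. Fenwick agreement on 5.2.1.2: 5.1.3.3 not covered; Fenwick agreement on 5.2.1.3: 5.1.3.3 not covered; anti-dumping (Fenwick, 5.1.3): +25%; total 34% + 25% = 59%. → 59%.
Line B: textile-upper → 5.1; rope-soled → 5.1.2; ankle boots → 5.1.2.3. Scheduled 36%. No special measure applies. → 36%.
Line C: textile-upper → 5.1; rubber-soled → 5.1.3; sports → 5.1.3.2. Scheduled 23%. Ferrule agreement on 5.1.3: RVC ≥ 50% → 17% available; preferential 17%; anti-dumping (Ferrule, 5.1.3.2): +41%; total 17% + 41% = 58%. → 58%.
Sum: 59% + 36% + 58% = 153%.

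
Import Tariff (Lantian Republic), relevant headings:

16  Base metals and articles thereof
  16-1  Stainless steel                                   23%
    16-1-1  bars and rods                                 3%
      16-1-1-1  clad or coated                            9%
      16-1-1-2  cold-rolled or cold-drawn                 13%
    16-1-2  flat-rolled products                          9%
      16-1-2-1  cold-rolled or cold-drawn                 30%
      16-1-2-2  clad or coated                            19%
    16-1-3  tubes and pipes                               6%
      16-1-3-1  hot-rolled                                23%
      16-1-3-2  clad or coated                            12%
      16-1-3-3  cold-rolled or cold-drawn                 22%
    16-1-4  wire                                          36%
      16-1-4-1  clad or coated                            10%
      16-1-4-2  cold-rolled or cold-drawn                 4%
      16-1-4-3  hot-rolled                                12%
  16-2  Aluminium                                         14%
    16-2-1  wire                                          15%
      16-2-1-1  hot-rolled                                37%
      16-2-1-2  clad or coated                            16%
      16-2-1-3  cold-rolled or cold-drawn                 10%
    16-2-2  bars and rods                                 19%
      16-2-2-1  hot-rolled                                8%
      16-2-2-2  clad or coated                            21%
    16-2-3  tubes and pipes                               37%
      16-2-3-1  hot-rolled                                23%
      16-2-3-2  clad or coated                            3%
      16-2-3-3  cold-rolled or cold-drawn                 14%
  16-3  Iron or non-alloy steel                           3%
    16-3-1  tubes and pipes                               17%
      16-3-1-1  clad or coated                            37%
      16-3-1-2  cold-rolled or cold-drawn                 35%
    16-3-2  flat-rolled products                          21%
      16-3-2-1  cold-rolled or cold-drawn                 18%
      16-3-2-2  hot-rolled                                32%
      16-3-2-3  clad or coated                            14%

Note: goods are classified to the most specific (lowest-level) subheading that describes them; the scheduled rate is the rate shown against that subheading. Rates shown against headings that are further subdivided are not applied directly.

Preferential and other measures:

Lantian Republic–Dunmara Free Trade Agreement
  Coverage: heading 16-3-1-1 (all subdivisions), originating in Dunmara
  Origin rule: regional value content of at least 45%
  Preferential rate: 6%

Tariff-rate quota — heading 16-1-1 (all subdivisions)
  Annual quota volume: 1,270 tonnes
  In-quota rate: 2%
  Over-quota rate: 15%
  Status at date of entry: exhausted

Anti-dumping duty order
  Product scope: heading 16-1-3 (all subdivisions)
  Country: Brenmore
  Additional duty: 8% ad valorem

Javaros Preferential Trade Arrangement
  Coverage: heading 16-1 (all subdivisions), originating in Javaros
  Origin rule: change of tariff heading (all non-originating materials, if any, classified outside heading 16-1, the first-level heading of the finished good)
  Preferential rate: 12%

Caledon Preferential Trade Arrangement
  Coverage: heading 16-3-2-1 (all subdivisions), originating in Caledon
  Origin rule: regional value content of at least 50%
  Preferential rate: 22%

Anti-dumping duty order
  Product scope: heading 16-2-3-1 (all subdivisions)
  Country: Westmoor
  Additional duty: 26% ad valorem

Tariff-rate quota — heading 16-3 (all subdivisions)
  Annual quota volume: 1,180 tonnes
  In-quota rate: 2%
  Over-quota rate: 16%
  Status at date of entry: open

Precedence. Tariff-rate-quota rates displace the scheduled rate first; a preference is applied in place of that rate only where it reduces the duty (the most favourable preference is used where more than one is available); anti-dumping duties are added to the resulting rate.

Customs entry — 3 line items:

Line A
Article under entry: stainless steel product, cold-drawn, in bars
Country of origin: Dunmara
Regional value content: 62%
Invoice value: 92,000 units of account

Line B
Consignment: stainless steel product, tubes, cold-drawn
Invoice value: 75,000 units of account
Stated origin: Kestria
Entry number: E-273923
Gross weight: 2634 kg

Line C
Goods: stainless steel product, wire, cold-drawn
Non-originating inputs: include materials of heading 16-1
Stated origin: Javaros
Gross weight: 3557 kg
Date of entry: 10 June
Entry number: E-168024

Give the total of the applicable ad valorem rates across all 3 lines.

41%

Line A: stainless steel → 16-1; in bars → 16-1-1; cold-drawn → 16-1-1-2. Scheduled 13%. quota on 16-1-1 exhausted → over-quota 15%; Dunmara agreement on 16-3-1-1: 16-1-1-2 not covered. → 15%.
Line B: stainless steel → 16-1; tubes → 16-1-3; cold-drawn → 16-1-3-3. Scheduled 22%. No special measure applies. → 22%.
Line C: stainless steel → 16-1; wire → 16-1-4; cold-drawn → 16-1-4-2. Scheduled 4%. Javaros agreement on 16-1: CTH not met. → 4%.
Sum: 15% + 22% + 4% = 41%.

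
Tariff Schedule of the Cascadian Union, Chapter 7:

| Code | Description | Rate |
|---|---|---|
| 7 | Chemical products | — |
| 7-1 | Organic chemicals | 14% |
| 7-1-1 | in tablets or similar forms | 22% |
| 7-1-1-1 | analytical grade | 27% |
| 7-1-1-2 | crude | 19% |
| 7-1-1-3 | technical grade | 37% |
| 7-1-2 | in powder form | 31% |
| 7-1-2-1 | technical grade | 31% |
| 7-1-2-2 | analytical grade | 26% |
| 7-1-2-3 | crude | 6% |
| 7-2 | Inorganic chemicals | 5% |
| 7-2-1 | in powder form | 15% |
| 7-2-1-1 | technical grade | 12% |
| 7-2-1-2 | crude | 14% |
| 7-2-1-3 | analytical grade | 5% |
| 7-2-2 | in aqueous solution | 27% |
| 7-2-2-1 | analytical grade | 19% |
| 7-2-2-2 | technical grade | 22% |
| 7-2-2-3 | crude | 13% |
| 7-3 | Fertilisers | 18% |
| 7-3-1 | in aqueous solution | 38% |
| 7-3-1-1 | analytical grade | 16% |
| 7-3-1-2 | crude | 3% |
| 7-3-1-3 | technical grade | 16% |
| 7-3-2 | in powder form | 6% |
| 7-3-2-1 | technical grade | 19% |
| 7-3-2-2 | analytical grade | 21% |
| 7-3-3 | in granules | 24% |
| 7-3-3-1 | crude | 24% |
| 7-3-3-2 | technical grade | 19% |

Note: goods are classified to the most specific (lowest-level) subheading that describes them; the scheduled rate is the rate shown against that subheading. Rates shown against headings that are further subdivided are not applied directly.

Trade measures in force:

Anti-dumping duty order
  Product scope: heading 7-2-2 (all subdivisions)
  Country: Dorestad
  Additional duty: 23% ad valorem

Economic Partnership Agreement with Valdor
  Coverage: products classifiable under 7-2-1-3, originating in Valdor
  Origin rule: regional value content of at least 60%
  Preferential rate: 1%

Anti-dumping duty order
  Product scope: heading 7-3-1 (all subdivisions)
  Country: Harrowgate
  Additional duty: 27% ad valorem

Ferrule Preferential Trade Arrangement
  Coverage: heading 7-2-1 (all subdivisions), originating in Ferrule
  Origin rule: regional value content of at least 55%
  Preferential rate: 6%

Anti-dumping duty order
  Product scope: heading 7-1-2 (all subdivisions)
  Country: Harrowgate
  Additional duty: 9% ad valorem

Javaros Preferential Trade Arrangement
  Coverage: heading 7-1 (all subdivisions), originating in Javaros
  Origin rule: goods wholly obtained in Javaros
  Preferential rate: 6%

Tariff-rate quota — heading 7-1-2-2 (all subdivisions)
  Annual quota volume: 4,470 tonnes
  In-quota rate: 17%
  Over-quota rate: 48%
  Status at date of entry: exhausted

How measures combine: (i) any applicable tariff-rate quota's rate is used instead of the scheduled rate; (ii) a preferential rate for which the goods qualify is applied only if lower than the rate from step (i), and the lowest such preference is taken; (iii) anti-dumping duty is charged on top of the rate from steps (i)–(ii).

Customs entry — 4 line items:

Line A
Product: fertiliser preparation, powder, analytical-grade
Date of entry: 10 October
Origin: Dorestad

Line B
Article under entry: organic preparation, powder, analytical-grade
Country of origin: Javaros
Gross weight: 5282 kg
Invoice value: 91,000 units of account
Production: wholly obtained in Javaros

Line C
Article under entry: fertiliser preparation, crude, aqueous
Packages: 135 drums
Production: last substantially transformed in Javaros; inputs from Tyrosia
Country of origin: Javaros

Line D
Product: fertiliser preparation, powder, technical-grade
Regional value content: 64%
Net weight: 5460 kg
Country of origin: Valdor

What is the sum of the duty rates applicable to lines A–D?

49%

Line A: fertiliser → 7-3; powder → 7-3-2; analytical-grade → 7-3-2-2. Scheduled 21%. No special measure applies. → 21%.
Line B: organic → 7-1; powder → 7-1-2; analytical-grade → 7-1-2-2. Scheduled 26%. quota on 7-1-2-2 exhausted → over-quota 48%; Javaros agreement on 7-1: wholly obtained → 6% available; preferential 6%. → 6%.
Line C: fertiliser → 7-3; aqueous → 7-3-1; crude → 7-3-1-2. Scheduled 3%. Javaros agreement on 7-1: 7-3-1-2 not covered. → 3%.
Line D: fertiliser → 7-3; powder → 7-3-2; technical-grade → 7-3-2-1. Scheduled 19%. Valdor agreement on 7-2-1-3: 7-3-2-1 not covered. → 19%.
Sum: 21% + 6% + 3% + 19% = 49%.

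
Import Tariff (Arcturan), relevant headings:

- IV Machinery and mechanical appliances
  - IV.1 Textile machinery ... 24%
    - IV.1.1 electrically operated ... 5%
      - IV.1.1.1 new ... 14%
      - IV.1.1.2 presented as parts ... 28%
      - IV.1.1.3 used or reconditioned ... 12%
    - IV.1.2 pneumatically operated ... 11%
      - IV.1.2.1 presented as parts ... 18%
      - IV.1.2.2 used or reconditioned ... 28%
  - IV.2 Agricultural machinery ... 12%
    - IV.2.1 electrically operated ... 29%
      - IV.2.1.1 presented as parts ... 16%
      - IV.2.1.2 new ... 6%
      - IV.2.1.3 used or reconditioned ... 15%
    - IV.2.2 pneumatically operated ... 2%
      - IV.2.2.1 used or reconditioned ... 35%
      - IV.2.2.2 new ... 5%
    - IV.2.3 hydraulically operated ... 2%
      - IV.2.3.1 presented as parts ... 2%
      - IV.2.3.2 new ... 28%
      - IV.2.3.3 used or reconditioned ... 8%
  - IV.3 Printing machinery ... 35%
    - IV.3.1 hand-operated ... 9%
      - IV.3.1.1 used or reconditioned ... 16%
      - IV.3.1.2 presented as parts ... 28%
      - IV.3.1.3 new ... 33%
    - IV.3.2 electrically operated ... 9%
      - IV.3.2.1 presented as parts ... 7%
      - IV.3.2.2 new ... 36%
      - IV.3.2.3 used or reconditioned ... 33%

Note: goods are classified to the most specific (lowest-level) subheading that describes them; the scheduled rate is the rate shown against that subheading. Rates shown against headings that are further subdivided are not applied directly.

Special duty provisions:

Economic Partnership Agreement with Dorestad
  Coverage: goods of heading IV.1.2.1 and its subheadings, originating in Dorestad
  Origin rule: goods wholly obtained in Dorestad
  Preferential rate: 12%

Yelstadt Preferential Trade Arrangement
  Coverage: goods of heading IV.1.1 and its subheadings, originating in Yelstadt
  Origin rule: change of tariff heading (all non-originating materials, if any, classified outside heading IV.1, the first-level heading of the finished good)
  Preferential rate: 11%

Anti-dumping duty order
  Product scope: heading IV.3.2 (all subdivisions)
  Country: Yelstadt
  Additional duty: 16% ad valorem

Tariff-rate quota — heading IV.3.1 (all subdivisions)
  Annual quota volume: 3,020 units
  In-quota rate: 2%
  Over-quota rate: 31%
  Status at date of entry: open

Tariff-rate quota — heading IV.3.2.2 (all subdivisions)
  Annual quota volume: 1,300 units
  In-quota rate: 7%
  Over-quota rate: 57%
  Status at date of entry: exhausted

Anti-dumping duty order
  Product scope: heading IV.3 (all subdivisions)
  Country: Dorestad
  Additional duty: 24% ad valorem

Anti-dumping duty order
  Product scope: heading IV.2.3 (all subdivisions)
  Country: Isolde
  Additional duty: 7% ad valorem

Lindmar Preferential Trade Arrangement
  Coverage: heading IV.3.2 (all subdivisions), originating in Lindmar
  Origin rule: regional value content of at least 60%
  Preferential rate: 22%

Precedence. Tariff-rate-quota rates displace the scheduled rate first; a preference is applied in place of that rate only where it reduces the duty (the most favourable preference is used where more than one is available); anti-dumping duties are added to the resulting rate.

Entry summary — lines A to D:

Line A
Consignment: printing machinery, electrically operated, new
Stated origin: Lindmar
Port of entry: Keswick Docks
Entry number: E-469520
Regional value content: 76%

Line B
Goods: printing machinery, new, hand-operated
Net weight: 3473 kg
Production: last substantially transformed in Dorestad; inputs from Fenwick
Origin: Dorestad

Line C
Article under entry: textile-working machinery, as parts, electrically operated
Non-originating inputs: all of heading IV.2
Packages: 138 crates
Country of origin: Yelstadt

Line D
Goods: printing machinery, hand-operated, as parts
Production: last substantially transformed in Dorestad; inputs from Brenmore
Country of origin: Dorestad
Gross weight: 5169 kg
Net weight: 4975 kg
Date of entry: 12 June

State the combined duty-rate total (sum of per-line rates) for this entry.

Line A: printing → IV.3; electrically operated → IV.3.2; new → IV.3.2.2. Scheduled 36%. quota on IV.3.2.2 exhausted → over-quota 57%; Lindmar agreement on IV.3.2: RVC ≥ 60% → 22% available; preferential 22%. → 22%.
Line B: printing → IV.3; hand-operated → IV.3.1; new → IV.3.1.3. Scheduled 33%. quota on IV.3.1 open → in-quota 2%; Dorestad agreement on IV.1.2.1: IV.3.1.3 not covered; anti-dumping (Dorestad, IV.3): +24%; total 2% + 24% = 26%. → 26%.
Line C: textile-working → IV.1; electrically operated → IV.1.1; as parts → IV.1.1.2. Scheduled 28%. Yelstadt agreement on IV.1.1: CTH met → 11% available; preferential 11%. → 11%.
Line D: printing → IV.3; hand-operated → IV.3.1; as parts → IV.3.1.2. Scheduled 28%. quota on IV.3.1 open → in-quota 2%; Dorestad agreement on IV.1.2.1: IV.3.1.2 not covered; anti-dumping (Dorestad, IV.3): +24%; total 2% + 24% = 26%. → 26%.
Sum: 22% + 26% + 11% + 26% = 85%.

85%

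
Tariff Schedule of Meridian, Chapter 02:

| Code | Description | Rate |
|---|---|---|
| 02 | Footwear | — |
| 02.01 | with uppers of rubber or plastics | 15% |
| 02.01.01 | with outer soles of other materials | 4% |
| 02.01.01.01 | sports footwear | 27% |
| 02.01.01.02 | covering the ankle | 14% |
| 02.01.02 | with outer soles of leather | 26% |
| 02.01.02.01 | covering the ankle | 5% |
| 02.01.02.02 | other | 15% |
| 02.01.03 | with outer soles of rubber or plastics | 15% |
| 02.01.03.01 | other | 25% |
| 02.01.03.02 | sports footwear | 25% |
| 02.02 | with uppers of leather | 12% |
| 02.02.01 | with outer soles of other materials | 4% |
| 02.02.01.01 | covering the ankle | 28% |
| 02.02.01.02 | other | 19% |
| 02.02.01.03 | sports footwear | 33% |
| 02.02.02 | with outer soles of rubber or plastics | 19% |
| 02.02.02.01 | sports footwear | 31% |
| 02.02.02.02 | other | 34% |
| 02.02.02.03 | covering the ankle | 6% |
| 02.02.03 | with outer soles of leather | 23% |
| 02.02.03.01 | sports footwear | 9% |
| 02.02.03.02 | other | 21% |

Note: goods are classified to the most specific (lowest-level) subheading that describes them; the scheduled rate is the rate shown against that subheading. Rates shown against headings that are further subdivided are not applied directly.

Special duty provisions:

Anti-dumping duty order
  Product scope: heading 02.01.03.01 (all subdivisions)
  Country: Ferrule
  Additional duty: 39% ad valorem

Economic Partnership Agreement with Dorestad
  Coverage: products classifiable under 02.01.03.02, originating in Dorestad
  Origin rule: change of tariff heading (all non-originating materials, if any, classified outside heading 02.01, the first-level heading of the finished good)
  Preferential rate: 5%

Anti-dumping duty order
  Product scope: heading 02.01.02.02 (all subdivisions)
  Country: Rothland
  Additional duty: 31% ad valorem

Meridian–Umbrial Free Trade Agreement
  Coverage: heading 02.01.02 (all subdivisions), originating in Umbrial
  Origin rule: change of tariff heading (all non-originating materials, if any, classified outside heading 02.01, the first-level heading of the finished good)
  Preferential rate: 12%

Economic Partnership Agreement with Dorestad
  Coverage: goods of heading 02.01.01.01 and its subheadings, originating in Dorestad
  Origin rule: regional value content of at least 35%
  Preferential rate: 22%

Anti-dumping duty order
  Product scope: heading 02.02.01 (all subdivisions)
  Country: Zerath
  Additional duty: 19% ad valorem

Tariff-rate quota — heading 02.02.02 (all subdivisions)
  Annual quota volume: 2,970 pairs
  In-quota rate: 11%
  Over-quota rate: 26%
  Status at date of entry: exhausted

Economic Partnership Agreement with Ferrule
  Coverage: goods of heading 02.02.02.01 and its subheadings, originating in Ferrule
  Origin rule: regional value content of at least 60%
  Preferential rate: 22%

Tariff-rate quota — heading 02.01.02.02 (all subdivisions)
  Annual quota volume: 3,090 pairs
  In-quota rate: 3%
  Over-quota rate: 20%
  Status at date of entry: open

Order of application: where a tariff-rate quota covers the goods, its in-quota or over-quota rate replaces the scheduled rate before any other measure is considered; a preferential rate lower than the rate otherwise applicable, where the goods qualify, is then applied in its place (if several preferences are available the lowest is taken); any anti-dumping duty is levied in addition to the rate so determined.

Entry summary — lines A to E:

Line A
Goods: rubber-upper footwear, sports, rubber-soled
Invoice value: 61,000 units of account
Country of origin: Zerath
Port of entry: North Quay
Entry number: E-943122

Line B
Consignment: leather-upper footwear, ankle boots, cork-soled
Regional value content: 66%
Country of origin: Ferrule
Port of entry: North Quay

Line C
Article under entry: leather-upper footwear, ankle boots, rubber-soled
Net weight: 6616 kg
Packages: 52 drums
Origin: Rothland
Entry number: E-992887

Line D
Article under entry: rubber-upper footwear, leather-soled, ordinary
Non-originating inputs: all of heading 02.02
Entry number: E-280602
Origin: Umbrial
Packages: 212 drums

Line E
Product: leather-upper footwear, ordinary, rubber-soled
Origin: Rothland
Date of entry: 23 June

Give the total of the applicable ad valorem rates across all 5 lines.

108%

Line A: rubber-upper → 02.01; rubber-soled → 02.01.03; sports → 02.01.03.02. Scheduled 25%. No special measure applies. → 25%.
Line B: leather-upper → 02.02; cork-soled → 02.02.01; ankle boots → 02.02.01.01. Scheduled 28%. Ferrule agreement on 02.02.02.01: 02.02.01.01 not covered. → 28%.
Line C: leather-upper → 02.02; rubber-soled → 02.02.02; ankle boots → 02.02.02.03. Scheduled 6%. quota on 02.02.02 exhausted → over-quota 26%. → 26%.
Line D: rubber-upper → 02.01; leather-soled → 02.01.02; ordinary → 02.01.02.02. Scheduled 15%. quota on 02.01.02.02 open → in-quota 3%; Umbrial agreement on 02.01.02: CTH met → 12% available; preference 12% not lower than 3% → no reduction. → 3%.
Line E: leather-upper → 02.02; rubber-soled → 02.02.02; ordinary → 02.02.02.02. Scheduled 34%. quota on 02.02.02 exhausted → over-quota 26%. → 26%.
Sum: 25% + 28% + 26% + 3% + 26% = 108%.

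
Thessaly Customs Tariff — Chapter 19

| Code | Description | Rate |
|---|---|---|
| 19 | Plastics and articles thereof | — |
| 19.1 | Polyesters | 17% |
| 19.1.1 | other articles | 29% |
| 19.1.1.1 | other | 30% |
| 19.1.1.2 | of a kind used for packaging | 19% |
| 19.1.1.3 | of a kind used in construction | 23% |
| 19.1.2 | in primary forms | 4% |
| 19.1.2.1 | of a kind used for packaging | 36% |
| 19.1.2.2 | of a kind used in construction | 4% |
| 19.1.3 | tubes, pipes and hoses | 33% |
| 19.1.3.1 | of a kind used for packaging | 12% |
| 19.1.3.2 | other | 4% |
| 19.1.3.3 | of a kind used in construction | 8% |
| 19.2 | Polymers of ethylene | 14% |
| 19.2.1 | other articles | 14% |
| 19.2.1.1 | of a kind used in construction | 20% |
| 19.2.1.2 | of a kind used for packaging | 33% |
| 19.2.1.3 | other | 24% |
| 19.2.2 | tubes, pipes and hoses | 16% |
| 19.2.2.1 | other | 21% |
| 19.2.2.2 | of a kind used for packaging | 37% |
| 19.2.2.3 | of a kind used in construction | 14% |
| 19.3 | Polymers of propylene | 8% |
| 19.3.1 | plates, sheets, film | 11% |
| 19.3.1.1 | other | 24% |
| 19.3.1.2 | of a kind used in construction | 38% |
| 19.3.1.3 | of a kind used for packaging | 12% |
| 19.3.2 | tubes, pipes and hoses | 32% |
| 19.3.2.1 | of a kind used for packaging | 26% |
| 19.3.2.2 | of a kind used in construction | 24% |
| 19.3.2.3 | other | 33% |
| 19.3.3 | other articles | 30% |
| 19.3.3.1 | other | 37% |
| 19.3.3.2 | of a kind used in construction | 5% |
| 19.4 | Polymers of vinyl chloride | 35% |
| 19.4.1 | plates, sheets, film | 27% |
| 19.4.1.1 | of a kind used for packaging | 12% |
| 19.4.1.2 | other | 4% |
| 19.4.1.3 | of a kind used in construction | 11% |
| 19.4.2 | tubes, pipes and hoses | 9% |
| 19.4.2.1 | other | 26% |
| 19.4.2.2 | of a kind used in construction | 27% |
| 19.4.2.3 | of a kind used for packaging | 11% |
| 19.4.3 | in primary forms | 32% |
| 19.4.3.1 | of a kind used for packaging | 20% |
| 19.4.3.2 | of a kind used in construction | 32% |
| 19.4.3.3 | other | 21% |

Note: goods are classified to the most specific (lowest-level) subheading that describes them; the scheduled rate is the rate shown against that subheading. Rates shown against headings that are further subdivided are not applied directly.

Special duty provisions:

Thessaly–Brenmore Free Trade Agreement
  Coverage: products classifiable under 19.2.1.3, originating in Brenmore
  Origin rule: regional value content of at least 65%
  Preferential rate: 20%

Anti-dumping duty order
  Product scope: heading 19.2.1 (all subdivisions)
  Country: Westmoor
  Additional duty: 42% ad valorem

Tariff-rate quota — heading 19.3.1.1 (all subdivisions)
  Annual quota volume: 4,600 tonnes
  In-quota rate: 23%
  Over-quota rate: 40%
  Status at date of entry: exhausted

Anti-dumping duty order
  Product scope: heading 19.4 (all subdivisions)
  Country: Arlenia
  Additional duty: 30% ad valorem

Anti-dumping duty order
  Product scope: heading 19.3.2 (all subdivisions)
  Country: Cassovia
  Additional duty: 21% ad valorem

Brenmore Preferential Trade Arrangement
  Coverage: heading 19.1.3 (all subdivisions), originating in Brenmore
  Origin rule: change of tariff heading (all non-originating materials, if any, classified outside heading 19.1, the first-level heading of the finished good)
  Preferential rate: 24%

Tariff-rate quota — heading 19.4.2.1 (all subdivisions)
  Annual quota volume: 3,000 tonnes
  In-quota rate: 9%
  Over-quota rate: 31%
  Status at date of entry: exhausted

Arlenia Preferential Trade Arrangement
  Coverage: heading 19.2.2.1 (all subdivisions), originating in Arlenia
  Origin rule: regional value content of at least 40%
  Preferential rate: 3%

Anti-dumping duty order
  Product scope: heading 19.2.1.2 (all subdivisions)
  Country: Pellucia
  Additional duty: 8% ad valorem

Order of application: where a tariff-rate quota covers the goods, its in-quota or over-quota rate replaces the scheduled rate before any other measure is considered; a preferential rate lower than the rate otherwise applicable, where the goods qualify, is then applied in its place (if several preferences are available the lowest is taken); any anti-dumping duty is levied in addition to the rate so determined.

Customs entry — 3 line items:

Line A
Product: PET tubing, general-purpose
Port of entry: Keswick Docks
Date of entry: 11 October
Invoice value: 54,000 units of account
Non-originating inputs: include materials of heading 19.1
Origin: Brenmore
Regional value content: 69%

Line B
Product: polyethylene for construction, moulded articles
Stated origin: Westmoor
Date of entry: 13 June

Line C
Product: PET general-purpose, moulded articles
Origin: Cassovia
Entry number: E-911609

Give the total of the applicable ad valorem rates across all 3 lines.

96%

Line A: PET → 19.1; tubing → 19.1.3; general-purpose → 19.1.3.2. Scheduled 4%. Brenmore agreement on 19.2.1.3: 19.1.3.2 not covered; Brenmore agreement on 19.1.3: CTH not met. → 4%.
Line B: polyethylene → 19.2; moulded articles → 19.2.1; for construction → 19.2.1.1. Scheduled 20%. anti-dumping (Westmoor, 19.2.1): +42%; total 20% + 42% = 62%. → 62%.
Line C: PET → 19.1; moulded articles → 19.1.1; general-purpose → 19.1.1.1. Scheduled 30%. No special measure applies. → 30%.
Sum: 4% + 62% + 30% = 96%.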